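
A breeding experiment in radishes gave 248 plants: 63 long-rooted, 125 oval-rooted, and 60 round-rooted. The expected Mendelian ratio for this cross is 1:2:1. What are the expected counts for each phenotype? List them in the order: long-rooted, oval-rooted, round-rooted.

Total ratio parts = 4. Expected numbers out of 248:
  long-rooted: 248 × 1/4 = 62
  oval-rooted: 248 × 2/4 = 124
  round-rooted: 248 × 1/4 = 62

62, 124, 62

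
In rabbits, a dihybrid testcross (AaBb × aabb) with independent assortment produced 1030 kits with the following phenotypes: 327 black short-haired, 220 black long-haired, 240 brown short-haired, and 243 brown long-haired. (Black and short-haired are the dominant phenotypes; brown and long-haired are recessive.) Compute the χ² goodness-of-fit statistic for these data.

26.225

A dihybrid testcross with independent assortment gives a 1:1:1:1 ratio.
Total ratio parts = 4. Expected numbers out of 1030:
  black short-haired: 1030 × 1/4 = 257.5
  black long-haired: 1030 × 1/4 = 257.5
  brown short-haired: 1030 × 1/4 = 257.5
  brown long-haired: 1030 × 1/4 = 257.5
χ² = Σ (O − E)² / E
  black short-haired: (327 − 257.5)² / 257.5 = 18.7583
  black long-haired: (220 − 257.5)² / 257.5 = 5.4612
  brown short-haired: (240 − 257.5)² / 257.5 = 1.1893
  brown long-haired: (243 − 257.5)² / 257.5 = 0.8165
χ² = 18.7583 + 5.4612 + 1.1893 + 0.8165 = 26.2253 ≈ 26.225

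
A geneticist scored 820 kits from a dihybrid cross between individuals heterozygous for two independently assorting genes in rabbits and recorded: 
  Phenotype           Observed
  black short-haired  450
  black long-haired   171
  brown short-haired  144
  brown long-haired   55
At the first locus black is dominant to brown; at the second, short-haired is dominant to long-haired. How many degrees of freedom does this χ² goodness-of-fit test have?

3

A dihybrid F₂ with independent assortment and complete dominance at both loci gives a 9:3:3:1 phenotypic ratio.
A goodness-of-fit test with 4 phenotype classes has df = 4 − 1 = 3.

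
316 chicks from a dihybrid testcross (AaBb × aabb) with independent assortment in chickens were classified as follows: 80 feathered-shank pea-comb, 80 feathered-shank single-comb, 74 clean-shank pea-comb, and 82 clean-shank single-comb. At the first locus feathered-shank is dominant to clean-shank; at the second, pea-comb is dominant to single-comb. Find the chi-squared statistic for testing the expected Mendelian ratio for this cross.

0.456

A dihybrid testcross with independent assortment gives a 1:1:1:1 ratio.
Expected counts for N = 316 under a 1:1:1:1 ratio (total parts = 4):
  feathered-shank pea-comb: 316 × 1/4 = 79
  feathered-shank single-comb: 316 × 1/4 = 79
  clean-shank pea-comb: 316 × 1/4 = 79
  clean-shank single-comb: 316 × 1/4 = 79
χ² = Σ (O − E)² / E
  feathered-shank pea-comb: (80 − 79)² / 79 = 0.0127
  feathered-shank single-comb: (80 − 79)² / 79 = 0.0127
  clean-shank pea-comb: (74 − 79)² / 79 = 0.3165
  clean-shank single-comb: (82 − 79)² / 79 = 0.1139
χ² = 0.0127 + 0.0127 + 0.3165 + 0.1139 = 0.4558 ≈ 0.456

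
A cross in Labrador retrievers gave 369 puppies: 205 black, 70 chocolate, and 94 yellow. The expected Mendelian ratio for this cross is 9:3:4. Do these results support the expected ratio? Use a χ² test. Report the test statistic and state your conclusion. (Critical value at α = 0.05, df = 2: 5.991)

0.074; consistent

Expected counts for N = 369 under a 9:3:4 ratio (total parts = 16):
  black: 369 × 9/16 = 207.5625
  chocolate: 369 × 3/16 = 69.1875
  yellow: 369 × 4/16 = 92.25
χ² = Σ (O − E)² / E
  black: (205 − 207.5625)² / 207.5625 = 0.0316
  chocolate: (70 − 69.1875)² / 69.1875 = 0.0095
  yellow: (94 − 92.25)² / 92.25 = 0.0332
χ² = 0.0316 + 0.0095 + 0.0332 = 0.0743 ≈ 0.074
Degrees of freedom = 3 − 1 = 2; critical value at α = 0.05 is 5.991.
Since 0.074 < 5.991, we fail to reject the null hypothesis — the data are consistent with the 9:3:4 ratio.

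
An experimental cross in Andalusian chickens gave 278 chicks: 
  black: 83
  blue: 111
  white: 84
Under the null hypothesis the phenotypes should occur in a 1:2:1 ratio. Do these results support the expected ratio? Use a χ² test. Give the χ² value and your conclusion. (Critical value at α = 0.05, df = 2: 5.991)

11.288; not consistent

The 1:2:1 ratio has 4 parts, so with N = 278 the expected counts are:
  black: 278 × 1/4 = 69.5
  blue: 278 × 2/4 = 139
  white: 278 × 1/4 = 69.5
χ² = Σ (O − E)² / E
  black: (83 − 69.5)² / 69.5 = 2.6223
  blue: (111 − 139)² / 139 = 5.6403
  white: (84 − 69.5)² / 69.5 = 3.0252
χ² = 2.6223 + 5.6403 + 3.0252 = 11.2878 ≈ 11.288
Degrees of freedom = 3 − 1 = 2; critical value at α = 0.05 is 5.991.
Since 11.288 > 5.991, we reject the null hypothesis — the data do not fit the 1:2:1 ratio.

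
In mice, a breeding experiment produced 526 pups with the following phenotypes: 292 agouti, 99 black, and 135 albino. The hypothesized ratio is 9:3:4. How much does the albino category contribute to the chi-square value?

0.093

Under the 9:3:4 hypothesis (Σ ratio = 16, N = 526):
  agouti: 526 × 9/16 = 295.875
  black: 526 × 3/16 = 98.625
  albino: 526 × 4/16 = 131.5
Contribution of albino: (135 − 131.5)² / 131.5 = 0.0932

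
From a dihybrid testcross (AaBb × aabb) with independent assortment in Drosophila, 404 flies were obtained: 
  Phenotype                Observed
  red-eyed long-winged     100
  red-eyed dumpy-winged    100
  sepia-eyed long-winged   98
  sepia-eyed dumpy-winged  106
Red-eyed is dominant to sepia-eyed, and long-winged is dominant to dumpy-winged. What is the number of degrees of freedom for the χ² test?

3

A dihybrid testcross with independent assortment gives a 1:1:1:1 ratio.
A goodness-of-fit test with 4 phenotype classes has df = 4 − 1 = 3.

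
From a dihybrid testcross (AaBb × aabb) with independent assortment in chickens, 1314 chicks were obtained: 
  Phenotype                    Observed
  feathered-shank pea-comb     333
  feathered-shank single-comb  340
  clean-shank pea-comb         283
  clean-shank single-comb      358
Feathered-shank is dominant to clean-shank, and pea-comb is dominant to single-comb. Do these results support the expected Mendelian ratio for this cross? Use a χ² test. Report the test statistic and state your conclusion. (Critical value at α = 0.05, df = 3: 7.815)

A dihybrid testcross with independent assortment gives a 1:1:1:1 ratio.
Under the 1:1:1:1 hypothesis (Σ ratio = 4, N = 1314):
  feathered-shank pea-comb: 1314 × 1/4 = 328.5
  feathered-shank single-comb: 1314 × 1/4 = 328.5
  clean-shank pea-comb: 1314 × 1/4 = 328.5
  clean-shank single-comb: 1314 × 1/4 = 328.5
χ² = Σ (O − E)² / E
  feathered-shank pea-comb: (333 − 328.5)² / 328.5 = 0.0616
  feathered-shank single-comb: (340 − 328.5)² / 328.5 = 0.4026
  clean-shank pea-comb: (283 − 328.5)² / 328.5 = 6.3021
  clean-shank single-comb: (358 − 328.5)² / 328.5 = 2.6492
χ² = 0.0616 + 0.4026 + 6.3021 + 2.6492 = 9.4155 ≈ 9.416
Degrees of freedom = 4 − 1 = 3; critical value at α = 0.05 is 7.815.
Since 9.416 > 7.815, we reject the null hypothesis — the data do not fit the 1:1:1:1 ratio.

9.416; not consistent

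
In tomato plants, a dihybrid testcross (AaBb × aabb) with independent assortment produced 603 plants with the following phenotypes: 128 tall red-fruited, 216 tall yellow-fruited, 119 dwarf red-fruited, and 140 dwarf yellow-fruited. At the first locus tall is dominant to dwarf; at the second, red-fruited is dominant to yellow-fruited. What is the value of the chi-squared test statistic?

39.129

A dihybrid testcross with independent assortment gives a 1:1:1:1 ratio.
Under the 1:1:1:1 hypothesis (Σ ratio = 4, N = 603):
  tall red-fruited: 603 × 1/4 = 150.75
  tall yellow-fruited: 603 × 1/4 = 150.75
  dwarf red-fruited: 603 × 1/4 = 150.75
  dwarf yellow-fruited: 603 × 1/4 = 150.75
χ² = Σ (O − E)² / E
  tall red-fruited: (128 − 150.75)² / 150.75 = 3.4333
  tall yellow-fruited: (216 − 150.75)² / 150.75 = 28.2425
  dwarf red-fruited: (119 − 150.75)² / 150.75 = 6.6870
  dwarf yellow-fruited: (140 − 150.75)² / 150.75 = 0.7666
χ² = 3.4333 + 28.2425 + 6.6870 + 0.7666 = 39.1294 ≈ 39.129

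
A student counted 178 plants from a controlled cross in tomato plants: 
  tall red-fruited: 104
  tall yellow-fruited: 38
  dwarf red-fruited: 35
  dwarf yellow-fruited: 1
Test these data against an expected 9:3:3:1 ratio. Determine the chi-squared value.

The 9:3:3:1 ratio has 16 parts, so with N = 178 the expected counts are:
  tall red-fruited: 178 × 9/16 = 100.125
  tall yellow-fruited: 178 × 3/16 = 33.375
  dwarf red-fruited: 178 × 3/16 = 33.375
  dwarf yellow-fruited: 178 × 1/16 = 11.125
χ² = Σ (O − E)² / E
  tall red-fruited: (104 − 100.125)² / 100.125 = 0.1500
  tall yellow-fruited: (38 − 33.375)² / 33.375 = 0.6409
  dwarf red-fruited: (35 − 33.375)² / 33.375 = 0.0791
  dwarf yellow-fruited: (1 − 11.125)² / 11.125 = 9.2149
χ² = 0.1500 + 0.6409 + 0.0791 + 9.2149 = 10.0849 ≈ 10.085

10.085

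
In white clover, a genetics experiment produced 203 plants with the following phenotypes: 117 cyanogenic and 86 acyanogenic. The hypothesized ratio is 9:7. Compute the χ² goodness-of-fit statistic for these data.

Total ratio parts = 16. Expected numbers out of 203:
  cyanogenic: 203 × 9/16 = 114.1875
  acyanogenic: 203 × 7/16 = 88.8125
χ² = Σ (O − E)² / E
  cyanogenic: (117 − 114.1875)² / 114.1875 = 0.0693
  acyanogenic: (86 − 88.8125)² / 88.8125 = 0.0891
χ² = 0.0693 + 0.0891 = 0.1584 ≈ 0.158

0.158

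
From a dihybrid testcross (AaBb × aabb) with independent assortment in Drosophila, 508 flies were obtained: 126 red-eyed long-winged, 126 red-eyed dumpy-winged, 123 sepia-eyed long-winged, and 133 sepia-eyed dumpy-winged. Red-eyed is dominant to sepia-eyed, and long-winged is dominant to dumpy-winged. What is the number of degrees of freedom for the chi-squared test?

3

A dihybrid testcross with independent assortment gives a 1:1:1:1 ratio.
A goodness-of-fit test with 4 phenotype classes has df = 4 − 1 = 3.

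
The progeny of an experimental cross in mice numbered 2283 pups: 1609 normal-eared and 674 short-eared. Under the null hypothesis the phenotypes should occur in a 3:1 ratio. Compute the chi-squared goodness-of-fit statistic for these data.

The 3:1 ratio has 4 parts, so with N = 2283 the expected counts are:
  normal-eared: 2283 × 3/4 = 1712.25
  short-eared: 2283 × 1/4 = 570.75
χ² = Σ (O − E)² / E
  normal-eared: (1609 − 1712.25)² / 1712.25 = 6.2261
  short-eared: (674 − 570.75)² / 570.75 = 18.6782
χ² = 6.2261 + 18.6782 = 24.9043 ≈ 24.904

24.904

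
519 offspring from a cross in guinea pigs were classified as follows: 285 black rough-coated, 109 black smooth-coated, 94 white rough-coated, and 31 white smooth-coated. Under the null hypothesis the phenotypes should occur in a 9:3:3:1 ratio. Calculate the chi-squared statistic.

Expected counts for N = 519 under a 9:3:3:1 ratio (total parts = 16):
  black rough-coated: 519 × 9/16 = 291.9375
  black smooth-coated: 519 × 3/16 = 97.3125
  white rough-coated: 519 × 3/16 = 97.3125
  white smooth-coated: 519 × 1/16 = 32.4375
χ² = Σ (O − E)² / E
  black rough-coated: (285 − 291.9375)² / 291.9375 = 0.1649
  black smooth-coated: (109 − 97.3125)² / 97.3125 = 1.4037
  white rough-coated: (94 − 97.3125)² / 97.3125 = 0.1128
  white smooth-coated: (31 − 32.4375)² / 32.4375 = 0.0637
χ² = 0.1649 + 1.4037 + 0.1128 + 0.0637 = 1.7451 ≈ 1.745

1.745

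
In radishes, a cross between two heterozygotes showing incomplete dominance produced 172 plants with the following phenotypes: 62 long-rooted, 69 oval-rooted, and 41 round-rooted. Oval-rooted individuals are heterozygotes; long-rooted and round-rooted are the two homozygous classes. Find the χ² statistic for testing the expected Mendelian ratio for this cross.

11.849

With incomplete dominance, a heterozygote × heterozygote cross gives a 1:2:1 phenotypic ratio.
Under the 1:2:1 hypothesis (Σ ratio = 4, N = 172):
  long-rooted: 172 × 1/4 = 43
  oval-rooted: 172 × 2/4 = 86
  round-rooted: 172 × 1/4 = 43
χ² = Σ (O − E)² / E
  long-rooted: (62 − 43)² / 43 = 8.3953
  oval-rooted: (69 − 86)² / 86 = 3.3605
  round-rooted: (41 − 43)² / 43 = 0.0930
χ² = 8.3953 + 3.3605 + 0.0930 = 11.8488 ≈ 11.849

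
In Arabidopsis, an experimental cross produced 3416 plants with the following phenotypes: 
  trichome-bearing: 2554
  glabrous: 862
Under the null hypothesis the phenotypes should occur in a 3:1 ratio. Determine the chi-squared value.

0.100

Under the 3:1 hypothesis (Σ ratio = 4, N = 3416):
  trichome-bearing: 3416 × 3/4 = 2562
  glabrous: 3416 × 1/4 = 854
χ² = Σ (O − E)² / E
  trichome-bearing: (2554 − 2562)² / 2562 = 0.0250
  glabrous: (862 − 854)² / 854 = 0.0749
χ² = 0.0250 + 0.0749 = 0.0999 ≈ 0.100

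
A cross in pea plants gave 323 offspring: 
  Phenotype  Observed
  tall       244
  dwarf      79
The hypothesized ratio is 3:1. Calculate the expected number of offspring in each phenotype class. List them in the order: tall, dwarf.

Expected counts for N = 323 under a 3:1 ratio (total parts = 4):
  tall: 323 × 3/4 = 242.25
  dwarf: 323 × 1/4 = 80.75

242.25, 80.75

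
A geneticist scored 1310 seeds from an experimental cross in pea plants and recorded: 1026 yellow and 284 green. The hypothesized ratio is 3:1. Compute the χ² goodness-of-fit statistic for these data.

7.704

Expected counts for N = 1310 under a 3:1 ratio (total parts = 4):
  yellow: 1310 × 3/4 = 982.5
  green: 1310 × 1/4 = 327.5
χ² = Σ (O − E)² / E
  yellow: (1026 − 982.5)² / 982.5 = 1.9260
  green: (284 − 327.5)² / 327.5 = 5.7779
χ² = 1.9260 + 5.7779 = 7.7039 ≈ 7.704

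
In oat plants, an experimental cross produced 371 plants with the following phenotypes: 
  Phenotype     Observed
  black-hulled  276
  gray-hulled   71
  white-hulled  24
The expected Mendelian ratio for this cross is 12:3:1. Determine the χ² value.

0.076

The 12:3:1 ratio has 16 parts, so with N = 371 the expected counts are:
  black-hulled: 371 × 12/16 = 278.25
  gray-hulled: 371 × 3/16 = 69.5625
  white-hulled: 371 × 1/16 = 23.1875
χ² = Σ (O − E)² / E
  black-hulled: (276 − 278.25)² / 278.25 = 0.0182
  gray-hulled: (71 − 69.5625)² / 69.5625 = 0.0297
  white-hulled: (24 − 23.1875)² / 23.1875 = 0.0285
χ² = 0.0182 + 0.0297 + 0.0285 = 0.0764 ≈ 0.076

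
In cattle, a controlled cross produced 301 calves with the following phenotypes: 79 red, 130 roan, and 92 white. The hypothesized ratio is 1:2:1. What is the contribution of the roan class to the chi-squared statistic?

The 1:2:1 ratio has 4 parts, so with N = 301 the expected counts are:
  red: 301 × 1/4 = 75.25
  roan: 301 × 2/4 = 150.5
  white: 301 × 1/4 = 75.25
Contribution of roan: (130 − 150.5)² / 150.5 = 2.7924

2.792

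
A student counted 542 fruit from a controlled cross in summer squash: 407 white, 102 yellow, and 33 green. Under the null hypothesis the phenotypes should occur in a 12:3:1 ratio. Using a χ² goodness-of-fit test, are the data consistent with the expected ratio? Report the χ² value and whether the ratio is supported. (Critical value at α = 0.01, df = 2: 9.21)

0.025; consistent

Total ratio parts = 16. Expected numbers out of 542:
  white: 542 × 12/16 = 406.5
  yellow: 542 × 3/16 = 101.625
  green: 542 × 1/16 = 33.875
χ² = Σ (O − E)² / E
  white: (407 − 406.5)² / 406.5 = 0.0006
  yellow: (102 − 101.625)² / 101.625 = 0.0014
  green: (33 − 33.875)² / 33.875 = 0.0226
χ² = 0.0006 + 0.0014 + 0.0226 = 0.0246 ≈ 0.025
Degrees of freedom = 3 − 1 = 2; critical value at α = 0.01 is 9.21.
Since 0.025 < 9.21, we fail to reject the null hypothesis — the data are consistent with the 12:3:1 ratio.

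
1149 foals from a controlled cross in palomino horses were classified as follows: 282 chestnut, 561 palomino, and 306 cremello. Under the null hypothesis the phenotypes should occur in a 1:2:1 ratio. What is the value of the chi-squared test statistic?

1.637

Under the 1:2:1 hypothesis (Σ ratio = 4, N = 1149):
  chestnut: 1149 × 1/4 = 287.25
  palomino: 1149 × 2/4 = 574.5
  cremello: 1149 × 1/4 = 287.25
χ² = Σ (O − E)² / E
  chestnut: (282 − 287.25)² / 287.25 = 0.0960
  palomino: (561 − 574.5)² / 574.5 = 0.3172
  cremello: (306 − 287.25)² / 287.25 = 1.2239
χ² = 0.0960 + 0.3172 + 1.2239 = 1.6371 ≈ 1.637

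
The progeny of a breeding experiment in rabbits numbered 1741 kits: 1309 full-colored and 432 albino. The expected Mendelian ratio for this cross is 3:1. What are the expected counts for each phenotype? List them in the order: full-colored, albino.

Total ratio parts = 4. Expected numbers out of 1741:
  full-colored: 1741 × 3/4 = 1305.75
  albino: 1741 × 1/4 = 435.25

1305.75, 435.25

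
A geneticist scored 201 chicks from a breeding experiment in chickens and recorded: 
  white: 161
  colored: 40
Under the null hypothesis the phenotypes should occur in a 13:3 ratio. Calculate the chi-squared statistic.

Total ratio parts = 16. Expected numbers out of 201:
  white: 201 × 13/16 = 163.3125
  colored: 201 × 3/16 = 37.6875
χ² = Σ (O − E)² / E
  white: (161 − 163.3125)² / 163.3125 = 0.0327
  colored: (40 − 37.6875)² / 37.6875 = 0.1419
χ² = 0.0327 + 0.1419 = 0.1746 ≈ 0.175

0.175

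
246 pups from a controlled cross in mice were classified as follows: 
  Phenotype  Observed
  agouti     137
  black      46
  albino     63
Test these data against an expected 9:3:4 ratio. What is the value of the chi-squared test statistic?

0.051

Expected counts for N = 246 under a 9:3:4 ratio (total parts = 16):
  agouti: 246 × 9/16 = 138.375
  black: 246 × 3/16 = 46.125
  albino: 246 × 4/16 = 61.5
χ² = Σ (O − E)² / E
  agouti: (137 − 138.375)² / 138.375 = 0.0137
  black: (46 − 46.125)² / 46.125 = 0.0003
  albino: (63 − 61.5)² / 61.5 = 0.0366
χ² = 0.0137 + 0.0003 + 0.0366 = 0.0506 ≈ 0.051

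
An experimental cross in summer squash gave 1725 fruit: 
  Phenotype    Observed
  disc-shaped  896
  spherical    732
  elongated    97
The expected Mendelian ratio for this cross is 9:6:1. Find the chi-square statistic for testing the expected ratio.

17.978

Total ratio parts = 16. Expected numbers out of 1725:
  disc-shaped: 1725 × 9/16 = 970.3125
  spherical: 1725 × 6/16 = 646.875
  elongated: 1725 × 1/16 = 107.8125
χ² = Σ (O − E)² / E
  disc-shaped: (896 − 970.3125)² / 970.3125 = 5.6913
  spherical: (732 − 646.875)² / 646.875 = 11.2020
  elongated: (97 − 107.8125)² / 107.8125 = 1.0844
χ² = 5.6913 + 11.2020 + 1.0844 = 17.9777 ≈ 17.978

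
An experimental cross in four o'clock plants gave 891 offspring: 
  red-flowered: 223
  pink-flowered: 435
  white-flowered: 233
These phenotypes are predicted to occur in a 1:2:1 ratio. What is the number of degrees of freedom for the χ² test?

A goodness-of-fit test with 3 phenotype classes has df = 3 − 1 = 2.

2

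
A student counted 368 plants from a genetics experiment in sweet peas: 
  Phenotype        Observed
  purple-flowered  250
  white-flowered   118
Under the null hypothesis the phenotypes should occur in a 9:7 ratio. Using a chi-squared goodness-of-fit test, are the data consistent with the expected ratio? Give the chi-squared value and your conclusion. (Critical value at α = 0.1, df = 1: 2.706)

The 9:7 ratio has 16 parts, so with N = 368 the expected counts are:
  purple-flowered: 368 × 9/16 = 207
  white-flowered: 368 × 7/16 = 161
χ² = Σ (O − E)² / E
  purple-flowered: (250 − 207)² / 207 = 8.9324
  white-flowered: (118 − 161)² / 161 = 11.4845
χ² = 8.9324 + 11.4845 = 20.4169 ≈ 20.417
Degrees of freedom = 2 − 1 = 1; critical value at α = 0.1 is 2.706.
Since 20.417 > 2.706, we reject the null hypothesis — the data do not fit the 9:7 ratio.

20.417; not consistent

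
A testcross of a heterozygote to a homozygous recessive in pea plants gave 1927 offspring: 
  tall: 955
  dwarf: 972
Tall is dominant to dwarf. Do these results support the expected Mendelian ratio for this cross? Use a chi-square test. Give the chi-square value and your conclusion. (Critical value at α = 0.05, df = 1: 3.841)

A testcross of a heterozygote (Aa × aa) gives a 1:1 phenotypic ratio.
Total ratio parts = 2. Expected numbers out of 1927:
  tall: 1927 × 1/2 = 963.5
  dwarf: 1927 × 1/2 = 963.5
χ² = Σ (O − E)² / E
  tall: (955 − 963.5)² / 963.5 = 0.0750
  dwarf: (972 − 963.5)² / 963.5 = 0.0750
χ² = 0.0750 + 0.0750 = 0.150
Degrees of freedom = 2 − 1 = 1; critical value at α = 0.05 is 3.841.
Since 0.150 < 3.841, we fail to reject the null hypothesis — the data are consistent with the 1:1 ratio.

0.150; consistent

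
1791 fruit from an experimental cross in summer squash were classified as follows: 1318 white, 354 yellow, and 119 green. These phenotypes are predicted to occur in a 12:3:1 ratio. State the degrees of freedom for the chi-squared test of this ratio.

2

A goodness-of-fit test with 3 phenotype classes has df = 3 − 1 = 2.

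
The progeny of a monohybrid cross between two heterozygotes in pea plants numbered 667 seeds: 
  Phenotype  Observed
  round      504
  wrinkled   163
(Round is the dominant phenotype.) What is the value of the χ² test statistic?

For a monohybrid cross between heterozygotes with complete dominance, the expected phenotypic ratio is 3:1.
Expected counts for N = 667 under a 3:1 ratio (total parts = 4):
  round: 667 × 3/4 = 500.25
  wrinkled: 667 × 1/4 = 166.75
χ² = Σ (O − E)² / E
  round: (504 − 500.25)² / 500.25 = 0.0281
  wrinkled: (163 − 166.75)² / 166.75 = 0.0843
χ² = 0.0281 + 0.0843 = 0.1124 ≈ 0.112

0.112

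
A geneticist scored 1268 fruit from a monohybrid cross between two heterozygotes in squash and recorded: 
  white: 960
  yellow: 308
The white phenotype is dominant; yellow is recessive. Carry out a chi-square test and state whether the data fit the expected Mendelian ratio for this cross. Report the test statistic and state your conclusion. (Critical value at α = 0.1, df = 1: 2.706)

0.341; consistent

For a monohybrid cross between heterozygotes with complete dominance, the expected phenotypic ratio is 3:1.
Total ratio parts = 4. Expected numbers out of 1268:
  white: 1268 × 3/4 = 951
  yellow: 1268 × 1/4 = 317
χ² = Σ (O − E)² / E
  white: (960 − 951)² / 951 = 0.0852
  yellow: (308 − 317)² / 317 = 0.2555
χ² = 0.0852 + 0.2555 = 0.3407 ≈ 0.341
Degrees of freedom = 2 − 1 = 1; critical value at α = 0.1 is 2.706.
Since 0.341 < 2.706, we fail to reject the null hypothesis — the data are consistent with the 3:1 ratio.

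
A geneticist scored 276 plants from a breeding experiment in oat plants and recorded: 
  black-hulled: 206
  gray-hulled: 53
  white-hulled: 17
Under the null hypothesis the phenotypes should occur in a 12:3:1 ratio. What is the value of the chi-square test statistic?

The 12:3:1 ratio has 16 parts, so with N = 276 the expected counts are:
  black-hulled: 276 × 12/16 = 207
  gray-hulled: 276 × 3/16 = 51.75
  white-hulled: 276 × 1/16 = 17.25
χ² = Σ (O − E)² / E
  black-hulled: (206 − 207)² / 207 = 0.0048
  gray-hulled: (53 − 51.75)² / 51.75 = 0.0302
  white-hulled: (17 − 17.25)² / 17.25 = 0.0036
χ² = 0.0048 + 0.0302 + 0.0036 = 0.0386 ≈ 0.039

0.039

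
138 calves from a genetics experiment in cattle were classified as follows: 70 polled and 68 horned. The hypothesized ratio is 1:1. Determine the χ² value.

0.029

Total ratio parts = 2. Expected numbers out of 138:
  polled: 138 × 1/2 = 69
  horned: 138 × 1/2 = 69
χ² = Σ (O − E)² / E
  polled: (70 − 69)² / 69 = 0.0145
  horned: (68 − 69)² / 69 = 0.0145
χ² = 0.0145 + 0.0145 = 0.029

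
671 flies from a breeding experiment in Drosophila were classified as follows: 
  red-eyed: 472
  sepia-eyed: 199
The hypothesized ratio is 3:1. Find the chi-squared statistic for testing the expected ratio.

Under the 3:1 hypothesis (Σ ratio = 4, N = 671):
  red-eyed: 671 × 3/4 = 503.25
  sepia-eyed: 671 × 1/4 = 167.75
χ² = Σ (O − E)² / E
  red-eyed: (472 − 503.25)² / 503.25 = 1.9405
  sepia-eyed: (199 − 167.75)² / 167.75 = 5.8215
χ² = 1.9405 + 5.8215 = 7.762

7.762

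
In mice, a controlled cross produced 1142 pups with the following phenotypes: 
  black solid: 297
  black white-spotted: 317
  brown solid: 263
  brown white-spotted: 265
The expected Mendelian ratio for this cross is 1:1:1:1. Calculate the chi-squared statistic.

7.184

Under the 1:1:1:1 hypothesis (Σ ratio = 4, N = 1142):
  black solid: 1142 × 1/4 = 285.5
  black white-spotted: 1142 × 1/4 = 285.5
  brown solid: 1142 × 1/4 = 285.5
  brown white-spotted: 1142 × 1/4 = 285.5
χ² = Σ (O − E)² / E
  black solid: (297 − 285.5)² / 285.5 = 0.4632
  black white-spotted: (317 − 285.5)² / 285.5 = 3.4755
  brown solid: (263 − 285.5)² / 285.5 = 1.7732
  brown white-spotted: (265 − 285.5)² / 285.5 = 1.4720
χ² = 0.4632 + 3.4755 + 1.7732 + 1.4720 = 7.1839 ≈ 7.184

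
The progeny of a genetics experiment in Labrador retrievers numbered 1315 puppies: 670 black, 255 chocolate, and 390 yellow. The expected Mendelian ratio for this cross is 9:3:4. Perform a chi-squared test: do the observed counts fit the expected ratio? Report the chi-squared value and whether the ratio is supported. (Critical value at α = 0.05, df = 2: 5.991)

18.266; not consistent

The 9:3:4 ratio has 16 parts, so with N = 1315 the expected counts are:
  black: 1315 × 9/16 = 739.6875
  chocolate: 1315 × 3/16 = 246.5625
  yellow: 1315 × 4/16 = 328.75
χ² = Σ (O − E)² / E
  black: (670 − 739.6875)² / 739.6875 = 6.5654
  chocolate: (255 − 246.5625)² / 246.5625 = 0.2887
  yellow: (390 − 328.75)² / 328.75 = 11.4116
χ² = 6.5654 + 0.2887 + 11.4116 = 18.2657 ≈ 18.266
Degrees of freedom = 3 − 1 = 2; critical value at α = 0.05 is 5.991.
Since 18.266 > 5.991, we reject the null hypothesis — the data do not fit the 9:3:4 ratio.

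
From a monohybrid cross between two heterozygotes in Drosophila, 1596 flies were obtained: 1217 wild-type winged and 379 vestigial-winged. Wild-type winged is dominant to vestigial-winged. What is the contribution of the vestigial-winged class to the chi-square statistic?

For a monohybrid cross between heterozygotes with complete dominance, the expected phenotypic ratio is 3:1.
Total ratio parts = 4. Expected numbers out of 1596:
  wild-type winged: 1596 × 3/4 = 1197
  vestigial-winged: 1596 × 1/4 = 399
Contribution of vestigial-winged: (379 − 399)² / 399 = 1.0025

1.003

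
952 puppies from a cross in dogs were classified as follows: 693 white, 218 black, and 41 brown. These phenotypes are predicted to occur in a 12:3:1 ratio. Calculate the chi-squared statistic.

15.111

Total ratio parts = 16. Expected numbers out of 952:
  white: 952 × 12/16 = 714
  black: 952 × 3/16 = 178.5
  brown: 952 × 1/16 = 59.5
χ² = Σ (O − E)² / E
  white: (693 − 714)² / 714 = 0.6176
  black: (218 − 178.5)² / 178.5 = 8.7409
  brown: (41 − 59.5)² / 59.5 = 5.7521
χ² = 0.6176 + 8.7409 + 5.7521 = 15.1106 ≈ 15.111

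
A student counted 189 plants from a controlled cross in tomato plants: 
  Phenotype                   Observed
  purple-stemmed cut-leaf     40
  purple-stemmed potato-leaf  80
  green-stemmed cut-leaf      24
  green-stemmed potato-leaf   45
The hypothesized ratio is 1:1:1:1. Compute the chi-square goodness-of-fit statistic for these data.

35.360

Under the 1:1:1:1 hypothesis (Σ ratio = 4, N = 189):
  purple-stemmed cut-leaf: 189 × 1/4 = 47.25
  purple-stemmed potato-leaf: 189 × 1/4 = 47.25
  green-stemmed cut-leaf: 189 × 1/4 = 47.25
  green-stemmed potato-leaf: 189 × 1/4 = 47.25
χ² = Σ (O − E)² / E
  purple-stemmed cut-leaf: (40 − 47.25)² / 47.25 = 1.1124
  purple-stemmed potato-leaf: (80 − 47.25)² / 47.25 = 22.6997
  green-stemmed cut-leaf: (24 − 47.25)² / 47.25 = 11.4405
  green-stemmed potato-leaf: (45 − 47.25)² / 47.25 = 0.1071
χ² = 1.1124 + 22.6997 + 11.4405 + 0.1071 = 35.3597 ≈ 35.360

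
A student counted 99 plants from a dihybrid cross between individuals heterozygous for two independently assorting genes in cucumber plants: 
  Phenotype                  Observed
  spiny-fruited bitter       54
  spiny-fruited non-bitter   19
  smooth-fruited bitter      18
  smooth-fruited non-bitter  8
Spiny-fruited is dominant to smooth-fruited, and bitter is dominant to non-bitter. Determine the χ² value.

0.609

A dihybrid F₂ with independent assortment and complete dominance at both loci gives a 9:3:3:1 phenotypic ratio.
Total ratio parts = 16. Expected numbers out of 99:
  spiny-fruited bitter: 99 × 9/16 = 55.6875
  spiny-fruited non-bitter: 99 × 3/16 = 18.5625
  smooth-fruited bitter: 99 × 3/16 = 18.5625
  smooth-fruited non-bitter: 99 × 1/16 = 6.1875
χ² = Σ (O − E)² / E
  spiny-fruited bitter: (54 − 55.6875)² / 55.6875 = 0.0511
  spiny-fruited non-bitter: (19 − 18.5625)² / 18.5625 = 0.0103
  smooth-fruited bitter: (18 − 18.5625)² / 18.5625 = 0.0170
  smooth-fruited non-bitter: (8 − 6.1875)² / 6.1875 = 0.5309
χ² = 0.0511 + 0.0103 + 0.0170 + 0.5309 = 0.6093 ≈ 0.609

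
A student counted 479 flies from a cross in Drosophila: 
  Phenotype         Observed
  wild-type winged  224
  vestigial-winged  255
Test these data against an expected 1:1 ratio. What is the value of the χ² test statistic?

Total ratio parts = 2. Expected numbers out of 479:
  wild-type winged: 479 × 1/2 = 239.5
  vestigial-winged: 479 × 1/2 = 239.5
χ² = Σ (O − E)² / E
  wild-type winged: (224 − 239.5)² / 239.5 = 1.0031
  vestigial-winged: (255 − 239.5)² / 239.5 = 1.0031
χ² = 1.0031 + 1.0031 = 2.0062 ≈ 2.006

2.006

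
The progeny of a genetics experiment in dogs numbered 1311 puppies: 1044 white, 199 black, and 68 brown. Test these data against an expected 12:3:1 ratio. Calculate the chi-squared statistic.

15.039

Total ratio parts = 16. Expected numbers out of 1311:
  white: 1311 × 12/16 = 983.25
  black: 1311 × 3/16 = 245.8125
  brown: 1311 × 1/16 = 81.9375
χ² = Σ (O − E)² / E
  white: (1044 − 983.25)² / 983.25 = 3.7534
  black: (199 − 245.8125)² / 245.8125 = 8.9150
  brown: (68 − 81.9375)² / 81.9375 = 2.3708
χ² = 3.7534 + 8.9150 + 2.3708 = 15.0392 ≈ 15.039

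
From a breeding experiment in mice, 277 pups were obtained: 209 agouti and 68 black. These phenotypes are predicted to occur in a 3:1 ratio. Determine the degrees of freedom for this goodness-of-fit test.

1

A goodness-of-fit test with 2 phenotype classes has df = 2 − 1 = 1.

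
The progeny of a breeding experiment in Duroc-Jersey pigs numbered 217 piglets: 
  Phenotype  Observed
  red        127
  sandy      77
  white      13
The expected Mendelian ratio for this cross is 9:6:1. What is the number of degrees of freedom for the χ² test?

2

A goodness-of-fit test with 3 phenotype classes has df = 3 − 1 = 2.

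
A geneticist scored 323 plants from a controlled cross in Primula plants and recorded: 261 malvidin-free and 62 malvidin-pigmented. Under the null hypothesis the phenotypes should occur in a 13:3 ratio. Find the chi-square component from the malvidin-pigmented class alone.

Total ratio parts = 16. Expected numbers out of 323:
  malvidin-free: 323 × 13/16 = 262.4375
  malvidin-pigmented: 323 × 3/16 = 60.5625
Contribution of malvidin-pigmented: (62 − 60.5625)² / 60.5625 = 0.0341

0.034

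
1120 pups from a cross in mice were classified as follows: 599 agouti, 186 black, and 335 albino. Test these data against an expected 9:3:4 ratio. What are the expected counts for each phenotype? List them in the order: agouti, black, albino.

630, 210, 280

Expected counts for N = 1120 under a 9:3:4 ratio (total parts = 16):
  agouti: 1120 × 9/16 = 630
  black: 1120 × 3/16 = 210
  albino: 1120 × 4/16 = 280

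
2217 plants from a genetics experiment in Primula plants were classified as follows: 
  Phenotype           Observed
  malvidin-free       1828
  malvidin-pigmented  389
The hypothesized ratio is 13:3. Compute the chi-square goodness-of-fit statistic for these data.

Expected counts for N = 2217 under a 13:3 ratio (total parts = 16):
  malvidin-free: 2217 × 13/16 = 1801.3125
  malvidin-pigmented: 2217 × 3/16 = 415.6875
χ² = Σ (O − E)² / E
  malvidin-free: (1828 − 1801.3125)² / 1801.3125 = 0.3954
  malvidin-pigmented: (389 − 415.6875)² / 415.6875 = 1.7134
χ² = 0.3954 + 1.7134 = 2.1088 ≈ 2.109

2.109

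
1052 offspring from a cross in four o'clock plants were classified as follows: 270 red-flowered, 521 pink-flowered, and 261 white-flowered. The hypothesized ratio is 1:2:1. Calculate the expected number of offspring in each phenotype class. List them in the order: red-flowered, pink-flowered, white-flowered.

Expected counts for N = 1052 under a 1:2:1 ratio (total parts = 4):
  red-flowered: 1052 × 1/4 = 263
  pink-flowered: 1052 × 2/4 = 526
  white-flowered: 1052 × 1/4 = 263

263, 526, 263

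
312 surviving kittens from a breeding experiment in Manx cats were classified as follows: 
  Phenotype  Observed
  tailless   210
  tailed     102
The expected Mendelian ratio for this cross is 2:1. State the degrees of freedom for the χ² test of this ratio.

A goodness-of-fit test with 2 phenotype classes has df = 2 − 1 = 1.

1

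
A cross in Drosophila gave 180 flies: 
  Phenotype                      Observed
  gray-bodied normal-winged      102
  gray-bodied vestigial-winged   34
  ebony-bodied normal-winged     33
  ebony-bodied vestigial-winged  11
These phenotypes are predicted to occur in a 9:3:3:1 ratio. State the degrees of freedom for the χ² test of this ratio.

A goodness-of-fit test with 4 phenotype classes has df = 4 − 1 = 3.

3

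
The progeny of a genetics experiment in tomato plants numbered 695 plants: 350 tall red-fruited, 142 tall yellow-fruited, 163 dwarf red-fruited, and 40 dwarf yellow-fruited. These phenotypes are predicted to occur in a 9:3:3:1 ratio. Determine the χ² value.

13.806

The 9:3:3:1 ratio has 16 parts, so with N = 695 the expected counts are:
  tall red-fruited: 695 × 9/16 = 390.9375
  tall yellow-fruited: 695 × 3/16 = 130.3125
  dwarf red-fruited: 695 × 3/16 = 130.3125
  dwarf yellow-fruited: 695 × 1/16 = 43.4375
χ² = Σ (O − E)² / E
  tall red-fruited: (350 − 390.9375)² / 390.9375 = 4.2868
  tall yellow-fruited: (142 − 130.3125)² / 130.3125 = 1.0482
  dwarf red-fruited: (163 − 130.3125)² / 130.3125 = 8.1993
  dwarf yellow-fruited: (40 − 43.4375)² / 43.4375 = 0.2720
χ² = 4.2868 + 1.0482 + 8.1993 + 0.2720 = 13.8063 ≈ 13.806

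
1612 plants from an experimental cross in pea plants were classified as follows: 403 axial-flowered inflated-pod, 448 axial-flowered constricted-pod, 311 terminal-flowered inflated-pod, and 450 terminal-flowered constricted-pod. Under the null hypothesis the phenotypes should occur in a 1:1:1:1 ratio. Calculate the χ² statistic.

31.509

Under the 1:1:1:1 hypothesis (Σ ratio = 4, N = 1612):
  axial-flowered inflated-pod: 1612 × 1/4 = 403
  axial-flowered constricted-pod: 1612 × 1/4 = 403
  terminal-flowered inflated-pod: 1612 × 1/4 = 403
  terminal-flowered constricted-pod: 1612 × 1/4 = 403
χ² = Σ (O − E)² / E
  axial-flowered inflated-pod: (403 − 403)² / 403 = 0.0000
  axial-flowered constricted-pod: (448 − 403)² / 403 = 5.0248
  terminal-flowered inflated-pod: (311 − 403)² / 403 = 21.0025
  terminal-flowered constricted-pod: (450 − 403)² / 403 = 5.4814
χ² = 0.0000 + 5.0248 + 21.0025 + 5.4814 = 31.5087 ≈ 31.509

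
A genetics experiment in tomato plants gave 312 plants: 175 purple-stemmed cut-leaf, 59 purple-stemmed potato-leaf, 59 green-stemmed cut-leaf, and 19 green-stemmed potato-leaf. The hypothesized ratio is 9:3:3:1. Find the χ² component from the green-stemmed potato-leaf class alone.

0.013

Total ratio parts = 16. Expected numbers out of 312:
  purple-stemmed cut-leaf: 312 × 9/16 = 175.5
  purple-stemmed potato-leaf: 312 × 3/16 = 58.5
  green-stemmed cut-leaf: 312 × 3/16 = 58.5
  green-stemmed potato-leaf: 312 × 1/16 = 19.5
Contribution of green-stemmed potato-leaf: (19 − 19.5)² / 19.5 = 0.0128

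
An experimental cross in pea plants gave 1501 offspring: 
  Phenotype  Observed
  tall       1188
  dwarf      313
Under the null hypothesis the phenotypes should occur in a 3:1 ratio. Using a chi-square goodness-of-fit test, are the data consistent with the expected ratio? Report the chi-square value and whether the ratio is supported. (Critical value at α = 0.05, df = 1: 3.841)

13.769; not consistent

Under the 3:1 hypothesis (Σ ratio = 4, N = 1501):
  tall: 1501 × 3/4 = 1125.75
  dwarf: 1501 × 1/4 = 375.25
χ² = Σ (O − E)² / E
  tall: (1188 − 1125.75)² / 1125.75 = 3.4422
  dwarf: (313 − 375.25)² / 375.25 = 10.3266
χ² = 3.4422 + 10.3266 = 13.7688 ≈ 13.769
Degrees of freedom = 2 − 1 = 1; critical value at α = 0.05 is 3.841.
Since 13.769 > 3.841, we reject the null hypothesis — the data do not fit the 3:1 ratio.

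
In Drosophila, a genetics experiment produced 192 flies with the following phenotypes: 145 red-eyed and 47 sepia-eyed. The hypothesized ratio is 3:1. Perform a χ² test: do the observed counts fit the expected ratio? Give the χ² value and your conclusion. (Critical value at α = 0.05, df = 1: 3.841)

0.028; consistent

Total ratio parts = 4. Expected numbers out of 192:
  red-eyed: 192 × 3/4 = 144
  sepia-eyed: 192 × 1/4 = 48
χ² = Σ (O − E)² / E
  red-eyed: (145 − 144)² / 144 = 0.0069
  sepia-eyed: (47 − 48)² / 48 = 0.0208
χ² = 0.0069 + 0.0208 = 0.0277 ≈ 0.028
Degrees of freedom = 2 − 1 = 1; critical value at α = 0.05 is 3.841.
Since 0.028 < 3.841, we fail to reject the null hypothesis — the data are consistent with the 3:1 ratio.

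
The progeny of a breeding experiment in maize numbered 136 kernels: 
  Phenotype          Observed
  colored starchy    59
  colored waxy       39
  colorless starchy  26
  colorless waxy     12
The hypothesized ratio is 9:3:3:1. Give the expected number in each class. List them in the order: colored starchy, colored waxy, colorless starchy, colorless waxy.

76.5, 25.5, 25.5, 8.5

Total ratio parts = 16. Expected numbers out of 136:
  colored starchy: 136 × 9/16 = 76.5
  colored waxy: 136 × 3/16 = 25.5
  colorless starchy: 136 × 3/16 = 25.5
  colorless waxy: 136 × 1/16 = 8.5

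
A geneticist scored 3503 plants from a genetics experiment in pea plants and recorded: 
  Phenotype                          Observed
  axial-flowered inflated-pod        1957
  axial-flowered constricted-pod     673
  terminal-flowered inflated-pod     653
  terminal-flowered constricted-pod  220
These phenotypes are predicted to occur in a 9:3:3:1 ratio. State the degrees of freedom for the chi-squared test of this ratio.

A goodness-of-fit test with 4 phenotype classes has df = 4 − 1 = 3.

3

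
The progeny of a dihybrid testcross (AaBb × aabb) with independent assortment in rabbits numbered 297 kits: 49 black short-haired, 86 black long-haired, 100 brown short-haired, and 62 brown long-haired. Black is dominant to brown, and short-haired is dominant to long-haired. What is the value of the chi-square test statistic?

21.397

A dihybrid testcross with independent assortment gives a 1:1:1:1 ratio.
Expected counts for N = 297 under a 1:1:1:1 ratio (total parts = 4):
  black short-haired: 297 × 1/4 = 74.25
  black long-haired: 297 × 1/4 = 74.25
  brown short-haired: 297 × 1/4 = 74.25
  brown long-haired: 297 × 1/4 = 74.25
χ² = Σ (O − E)² / E
  black short-haired: (49 − 74.25)² / 74.25 = 8.5867
  black long-haired: (86 − 74.25)² / 74.25 = 1.8594
  brown short-haired: (100 − 74.25)² / 74.25 = 8.9301
  brown long-haired: (62 − 74.25)² / 74.25 = 2.0210
χ² = 8.5867 + 1.8594 + 8.9301 + 2.0210 = 21.3972 ≈ 21.397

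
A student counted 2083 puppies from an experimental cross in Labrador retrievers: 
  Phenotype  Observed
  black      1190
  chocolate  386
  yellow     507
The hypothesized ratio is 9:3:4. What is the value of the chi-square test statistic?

0.703

Expected counts for N = 2083 under a 9:3:4 ratio (total parts = 16):
  black: 2083 × 9/16 = 1171.6875
  chocolate: 2083 × 3/16 = 390.5625
  yellow: 2083 × 4/16 = 520.75
χ² = Σ (O − E)² / E
  black: (1190 − 1171.6875)² / 1171.6875 = 0.2862
  chocolate: (386 − 390.5625)² / 390.5625 = 0.0533
  yellow: (507 − 520.75)² / 520.75 = 0.3631
χ² = 0.2862 + 0.0533 + 0.3631 = 0.7026 ≈ 0.703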